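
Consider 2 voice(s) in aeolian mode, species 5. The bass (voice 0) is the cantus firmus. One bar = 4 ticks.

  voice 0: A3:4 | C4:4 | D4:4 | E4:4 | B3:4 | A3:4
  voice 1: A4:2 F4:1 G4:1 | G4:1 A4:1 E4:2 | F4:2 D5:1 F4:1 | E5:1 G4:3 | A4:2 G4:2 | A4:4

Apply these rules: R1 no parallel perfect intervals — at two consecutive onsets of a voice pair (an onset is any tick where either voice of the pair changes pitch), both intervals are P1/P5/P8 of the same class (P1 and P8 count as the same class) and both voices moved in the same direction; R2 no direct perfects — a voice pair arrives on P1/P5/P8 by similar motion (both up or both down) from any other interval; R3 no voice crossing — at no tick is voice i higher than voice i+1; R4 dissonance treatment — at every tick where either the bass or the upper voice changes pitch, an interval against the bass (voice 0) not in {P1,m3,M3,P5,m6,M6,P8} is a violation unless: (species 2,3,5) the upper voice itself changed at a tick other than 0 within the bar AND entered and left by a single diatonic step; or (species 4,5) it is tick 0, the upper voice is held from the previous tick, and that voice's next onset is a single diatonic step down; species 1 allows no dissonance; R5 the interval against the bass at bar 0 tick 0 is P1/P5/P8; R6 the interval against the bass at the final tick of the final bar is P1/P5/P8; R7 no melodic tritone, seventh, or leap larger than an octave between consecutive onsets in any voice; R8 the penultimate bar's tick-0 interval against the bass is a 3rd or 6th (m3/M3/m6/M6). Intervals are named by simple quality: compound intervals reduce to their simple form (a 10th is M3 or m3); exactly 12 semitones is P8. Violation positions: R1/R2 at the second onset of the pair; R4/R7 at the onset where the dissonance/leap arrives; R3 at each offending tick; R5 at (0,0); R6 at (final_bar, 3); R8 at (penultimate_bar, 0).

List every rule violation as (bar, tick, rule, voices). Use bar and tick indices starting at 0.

bar 0: v0=A3 v1=A4 downbeat P8
bar 1: v0=C4 v1=G4 downbeat P5
bar 2: v0=D4 v1=F4 downbeat m3
bar 3: v0=E4 v1=E5 downbeat P8
bar 4: v0=B3 v1=A4 downbeat m7
bar 5: v0=A3 v1=A4 downbeat P8
  -> R2 @ bar 3 tick 0 v(0, 1): D4/F4 m3 -> E4/E5 P8 similar
  -> R7 @ bar 3 tick 0 v(1,): F4->E5 leap 11st
  -> R4 @ bar 4 tick 0 v(0, 1): B3/A4 m7 untreated
  -> R8 @ bar 4 tick 0 v(0, 1): penult m7 not 3rd/6th

(3, 0, R2, (0, 1))
(3, 0, R7, (1,))
(4, 0, R4, (0, 1))
(4, 0, R8, (0, 1))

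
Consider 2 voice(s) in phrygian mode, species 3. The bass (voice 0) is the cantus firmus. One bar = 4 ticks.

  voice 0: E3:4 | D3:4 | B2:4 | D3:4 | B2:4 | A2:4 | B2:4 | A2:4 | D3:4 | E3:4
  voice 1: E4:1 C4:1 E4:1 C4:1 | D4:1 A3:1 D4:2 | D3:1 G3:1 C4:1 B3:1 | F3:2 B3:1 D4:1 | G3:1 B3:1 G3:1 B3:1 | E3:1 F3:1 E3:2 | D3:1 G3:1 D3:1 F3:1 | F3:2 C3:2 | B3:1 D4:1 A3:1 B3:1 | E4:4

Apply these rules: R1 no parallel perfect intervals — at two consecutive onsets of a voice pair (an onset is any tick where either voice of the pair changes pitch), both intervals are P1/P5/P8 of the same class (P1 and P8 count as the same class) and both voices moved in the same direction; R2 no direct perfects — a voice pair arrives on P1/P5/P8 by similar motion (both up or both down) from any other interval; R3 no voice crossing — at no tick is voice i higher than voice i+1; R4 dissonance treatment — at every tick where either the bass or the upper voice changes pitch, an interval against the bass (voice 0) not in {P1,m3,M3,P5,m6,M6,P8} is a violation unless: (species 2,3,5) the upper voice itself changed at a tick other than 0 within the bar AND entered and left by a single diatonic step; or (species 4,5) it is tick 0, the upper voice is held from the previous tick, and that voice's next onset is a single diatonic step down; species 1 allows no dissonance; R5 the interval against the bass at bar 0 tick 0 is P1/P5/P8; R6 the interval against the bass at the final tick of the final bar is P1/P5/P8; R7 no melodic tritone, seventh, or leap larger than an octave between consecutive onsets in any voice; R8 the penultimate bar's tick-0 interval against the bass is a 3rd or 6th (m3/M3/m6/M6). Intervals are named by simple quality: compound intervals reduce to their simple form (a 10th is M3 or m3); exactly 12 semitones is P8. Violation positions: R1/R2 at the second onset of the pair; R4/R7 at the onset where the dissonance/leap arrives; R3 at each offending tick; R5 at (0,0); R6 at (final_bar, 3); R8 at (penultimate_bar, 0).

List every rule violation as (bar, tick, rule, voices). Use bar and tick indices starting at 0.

(2, 2, R4, (0, 1))
(3, 0, R7, (1,))
(3, 2, R7, (1,))
(5, 0, R2, (0, 1))
(6, 3, R4, (0, 1))
(8, 0, R7, (1,))
(9, 0, R2, (0, 1))

bar 0: v0=E3 v1=E4 downbeat P8
bar 1: v0=D3 v1=D4 downbeat P8
bar 2: v0=B2 v1=D3 downbeat m3
bar 3: v0=D3 v1=F3 downbeat m3
bar 4: v0=B2 v1=G3 downbeat m6
bar 5: v0=A2 v1=E3 downbeat P5
bar 6: v0=B2 v1=D3 downbeat m3
bar 7: v0=A2 v1=F3 downbeat m6
bar 8: v0=D3 v1=B3 downbeat M6
bar 9: v0=E3 v1=E4 downbeat P8
  -> R4 @ bar 2 tick 2 v(0, 1): B2/C4 m2 untreated
  -> R7 @ bar 3 tick 0 v(1,): B3->F3 leap 6st
  -> R7 @ bar 3 tick 2 v(1,): F3->B3 leap 6st
  -> R2 @ bar 5 tick 0 v(0, 1): B2/B3 P8 -> A2/E3 P5 similar
  -> R4 @ bar 6 tick 3 v(0, 1): B2/F3 TT untreated
  -> R7 @ bar 8 tick 0 v(1,): C3->B3 leap 11st
  -> R2 @ bar 9 tick 0 v(0, 1): D3/B3 M6 -> E3/E4 P8 similar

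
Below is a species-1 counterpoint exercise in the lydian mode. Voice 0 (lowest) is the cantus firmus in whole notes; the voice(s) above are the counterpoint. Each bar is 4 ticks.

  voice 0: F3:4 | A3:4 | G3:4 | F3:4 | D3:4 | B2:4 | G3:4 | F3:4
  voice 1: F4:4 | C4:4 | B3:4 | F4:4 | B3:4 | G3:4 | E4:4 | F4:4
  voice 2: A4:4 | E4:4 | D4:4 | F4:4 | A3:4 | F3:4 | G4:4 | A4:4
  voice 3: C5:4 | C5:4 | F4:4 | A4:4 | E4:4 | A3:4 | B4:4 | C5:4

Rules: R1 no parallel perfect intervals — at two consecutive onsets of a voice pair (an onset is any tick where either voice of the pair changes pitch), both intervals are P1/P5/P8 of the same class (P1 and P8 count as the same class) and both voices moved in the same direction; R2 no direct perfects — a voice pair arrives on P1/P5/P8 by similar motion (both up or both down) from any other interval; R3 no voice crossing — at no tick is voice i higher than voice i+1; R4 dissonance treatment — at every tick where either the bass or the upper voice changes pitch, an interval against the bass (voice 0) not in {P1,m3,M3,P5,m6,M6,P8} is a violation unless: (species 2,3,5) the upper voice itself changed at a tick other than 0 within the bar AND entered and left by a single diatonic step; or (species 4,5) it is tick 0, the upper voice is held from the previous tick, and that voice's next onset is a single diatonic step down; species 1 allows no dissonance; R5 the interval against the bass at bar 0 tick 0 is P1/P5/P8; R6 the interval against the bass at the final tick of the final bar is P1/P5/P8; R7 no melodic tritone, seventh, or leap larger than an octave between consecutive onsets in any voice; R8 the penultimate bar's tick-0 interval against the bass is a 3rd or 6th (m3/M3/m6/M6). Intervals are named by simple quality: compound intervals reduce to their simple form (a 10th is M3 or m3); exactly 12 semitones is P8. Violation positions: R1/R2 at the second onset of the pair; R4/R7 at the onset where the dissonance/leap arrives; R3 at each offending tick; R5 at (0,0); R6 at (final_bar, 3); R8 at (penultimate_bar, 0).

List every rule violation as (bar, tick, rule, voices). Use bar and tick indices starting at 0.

bar 0: v0=F3 v1=F4 v2=A4 v3=C5 downbeat P5
bar 1: v0=A3 v1=C4 v2=E4 v3=C5 downbeat m3
bar 2: v0=G3 v1=B3 v2=D4 v3=F4 downbeat m7
bar 3: v0=F3 v1=F4 v2=F4 v3=A4 downbeat M3
bar 4: v0=D3 v1=B3 v2=A3 v3=E4 downbeat M2
bar 5: v0=B2 v1=G3 v2=F3 v3=A3 downbeat m7
bar 6: v0=G3 v1=E4 v2=G4 v3=B4 downbeat M3
bar 7: v0=F3 v1=F4 v2=A4 v3=C5 downbeat P5
  -> R5 @ bar 0 tick 0 v(0, 2): opens on M3
  -> R1 @ bar 2 tick 0 v(0, 2): A3/E4 P5 -> G3/D4 P5 similar
  -> R4 @ bar 2 tick 0 v(0, 3): G3/F4 m7 untreated
  -> R2 @ bar 3 tick 0 v(1, 2): B3/D4 m3 -> F4/F4 P1 similar
  -> R7 @ bar 3 tick 0 v(1,): B3->F4 leap 6st
  -> R2 @ bar 4 tick 0 v(0, 2): F3/F4 P8 -> D3/A3 P5 similar
  -> R2 @ bar 4 tick 0 v(2, 3): F4/A4 M3 -> A3/E4 P5 similar
  -> R3 @ bar 4 tick 0 v(1, 2): B3 above A3
  -> R4 @ bar 4 tick 0 v(0, 3): D3/E4 M2 untreated
  -> R7 @ bar 4 tick 0 v(1,): F4->B3 leap 6st
  -> R3 @ bar 4 tick 1 v(1, 2): B3 above A3
  -> R3 @ bar 4 tick 2 v(1, 2): B3 above A3
  -> R3 @ bar 4 tick 3 v(1, 2): B3 above A3
  -> R3 @ bar 5 tick 0 v(1, 2): G3 above F3
  -> R4 @ bar 5 tick 0 v(0, 2): B2/F3 TT untreated
  -> R4 @ bar 5 tick 0 v(0, 3): B2/A3 m7 untreated
  -> R3 @ bar 5 tick 1 v(1, 2): G3 above F3
  -> R3 @ bar 5 tick 2 v(1, 2): G3 above F3
  -> R3 @ bar 5 tick 3 v(1, 2): G3 above F3
  -> R2 @ bar 6 tick 0 v(0, 2): B2/F3 TT -> G3/G4 P8 similar
  -> R2 @ bar 6 tick 0 v(1, 3): G3/A3 M2 -> E4/B4 P5 similar
  -> R7 @ bar 6 tick 0 v(2,): F3->G4 leap 14st
  -> R7 @ bar 6 tick 0 v(3,): A3->B4 leap 14st
  -> R8 @ bar 6 tick 0 v(0, 2): penult P8 not 3rd/6th
  -> R1 @ bar 7 tick 0 v(1, 3): E4/B4 P5 -> F4/C5 P5 similar
  -> R6 @ bar 7 tick 3 v(0, 2): closes on M3

(0, 0, R5, (0, 2))
(2, 0, R1, (0, 2))
(2, 0, R4, (0, 3))
(3, 0, R2, (1, 2))
(3, 0, R7, (1,))
(4, 0, R2, (0, 2))
(4, 0, R2, (2, 3))
(4, 0, R3, (1, 2))
(4, 0, R4, (0, 3))
(4, 0, R7, (1,))
(4, 1, R3, (1, 2))
(4, 2, R3, (1, 2))
(4, 3, R3, (1, 2))
(5, 0, R3, (1, 2))
(5, 0, R4, (0, 2))
(5, 0, R4, (0, 3))
(5, 1, R3, (1, 2))
(5, 2, R3, (1, 2))
(5, 3, R3, (1, 2))
(6, 0, R2, (0, 2))
(6, 0, R2, (1, 3))
(6, 0, R7, (2,))
(6, 0, R7, (3,))
(6, 0, R8, (0, 2))
(7, 0, R1, (1, 3))
(7, 3, R6, (0, 2))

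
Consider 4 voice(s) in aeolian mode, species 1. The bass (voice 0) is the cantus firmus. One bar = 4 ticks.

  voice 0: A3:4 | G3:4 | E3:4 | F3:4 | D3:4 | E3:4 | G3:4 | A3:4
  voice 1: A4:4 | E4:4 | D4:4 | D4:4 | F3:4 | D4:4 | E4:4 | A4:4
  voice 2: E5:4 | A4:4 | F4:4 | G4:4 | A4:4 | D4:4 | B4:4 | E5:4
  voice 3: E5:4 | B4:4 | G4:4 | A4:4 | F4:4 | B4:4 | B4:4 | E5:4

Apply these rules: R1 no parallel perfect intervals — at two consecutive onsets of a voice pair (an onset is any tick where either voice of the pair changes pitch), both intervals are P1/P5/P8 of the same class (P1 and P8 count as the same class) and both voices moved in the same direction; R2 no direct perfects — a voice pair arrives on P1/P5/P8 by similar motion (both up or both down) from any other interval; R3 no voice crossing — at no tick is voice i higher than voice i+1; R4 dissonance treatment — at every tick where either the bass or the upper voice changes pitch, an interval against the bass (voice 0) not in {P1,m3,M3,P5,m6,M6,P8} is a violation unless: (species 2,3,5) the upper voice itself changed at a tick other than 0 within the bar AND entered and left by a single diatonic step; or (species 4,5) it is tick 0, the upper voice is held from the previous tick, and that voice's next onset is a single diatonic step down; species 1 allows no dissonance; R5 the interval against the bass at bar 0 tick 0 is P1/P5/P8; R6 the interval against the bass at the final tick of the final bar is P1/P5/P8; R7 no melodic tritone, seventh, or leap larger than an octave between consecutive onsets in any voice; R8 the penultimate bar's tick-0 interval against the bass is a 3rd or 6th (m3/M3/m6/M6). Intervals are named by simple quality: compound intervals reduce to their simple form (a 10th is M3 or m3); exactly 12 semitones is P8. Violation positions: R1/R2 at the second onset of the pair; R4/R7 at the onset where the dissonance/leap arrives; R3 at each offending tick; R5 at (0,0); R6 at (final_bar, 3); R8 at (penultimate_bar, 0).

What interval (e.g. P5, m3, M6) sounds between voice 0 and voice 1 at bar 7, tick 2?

P8

voice 0=A3 voice 1=A4 -> P8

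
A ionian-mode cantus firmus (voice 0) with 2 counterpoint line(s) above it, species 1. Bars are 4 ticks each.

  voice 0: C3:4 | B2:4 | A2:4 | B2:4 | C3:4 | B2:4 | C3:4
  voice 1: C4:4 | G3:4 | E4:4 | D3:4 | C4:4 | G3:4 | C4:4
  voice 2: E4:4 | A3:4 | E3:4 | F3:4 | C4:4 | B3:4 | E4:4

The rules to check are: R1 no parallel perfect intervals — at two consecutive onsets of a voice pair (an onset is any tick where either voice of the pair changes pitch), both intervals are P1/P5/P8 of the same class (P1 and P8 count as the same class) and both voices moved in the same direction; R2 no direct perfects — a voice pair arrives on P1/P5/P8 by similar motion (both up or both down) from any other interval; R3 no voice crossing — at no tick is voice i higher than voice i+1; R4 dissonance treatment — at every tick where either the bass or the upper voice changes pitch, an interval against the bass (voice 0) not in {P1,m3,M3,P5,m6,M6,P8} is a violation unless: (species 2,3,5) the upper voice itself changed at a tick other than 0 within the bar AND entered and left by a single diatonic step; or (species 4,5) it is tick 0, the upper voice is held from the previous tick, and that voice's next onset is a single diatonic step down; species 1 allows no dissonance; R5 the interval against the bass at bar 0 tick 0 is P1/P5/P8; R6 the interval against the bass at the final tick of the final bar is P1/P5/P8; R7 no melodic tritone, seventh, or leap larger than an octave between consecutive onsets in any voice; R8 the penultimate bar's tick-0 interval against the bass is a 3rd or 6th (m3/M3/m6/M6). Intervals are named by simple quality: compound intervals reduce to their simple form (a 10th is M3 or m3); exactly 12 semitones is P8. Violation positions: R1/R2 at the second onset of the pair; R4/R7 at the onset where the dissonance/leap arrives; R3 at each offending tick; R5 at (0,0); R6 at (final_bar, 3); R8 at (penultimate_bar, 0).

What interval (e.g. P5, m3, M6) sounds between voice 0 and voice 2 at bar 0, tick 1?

M3

voice 0=C3 voice 2=E4 -> M3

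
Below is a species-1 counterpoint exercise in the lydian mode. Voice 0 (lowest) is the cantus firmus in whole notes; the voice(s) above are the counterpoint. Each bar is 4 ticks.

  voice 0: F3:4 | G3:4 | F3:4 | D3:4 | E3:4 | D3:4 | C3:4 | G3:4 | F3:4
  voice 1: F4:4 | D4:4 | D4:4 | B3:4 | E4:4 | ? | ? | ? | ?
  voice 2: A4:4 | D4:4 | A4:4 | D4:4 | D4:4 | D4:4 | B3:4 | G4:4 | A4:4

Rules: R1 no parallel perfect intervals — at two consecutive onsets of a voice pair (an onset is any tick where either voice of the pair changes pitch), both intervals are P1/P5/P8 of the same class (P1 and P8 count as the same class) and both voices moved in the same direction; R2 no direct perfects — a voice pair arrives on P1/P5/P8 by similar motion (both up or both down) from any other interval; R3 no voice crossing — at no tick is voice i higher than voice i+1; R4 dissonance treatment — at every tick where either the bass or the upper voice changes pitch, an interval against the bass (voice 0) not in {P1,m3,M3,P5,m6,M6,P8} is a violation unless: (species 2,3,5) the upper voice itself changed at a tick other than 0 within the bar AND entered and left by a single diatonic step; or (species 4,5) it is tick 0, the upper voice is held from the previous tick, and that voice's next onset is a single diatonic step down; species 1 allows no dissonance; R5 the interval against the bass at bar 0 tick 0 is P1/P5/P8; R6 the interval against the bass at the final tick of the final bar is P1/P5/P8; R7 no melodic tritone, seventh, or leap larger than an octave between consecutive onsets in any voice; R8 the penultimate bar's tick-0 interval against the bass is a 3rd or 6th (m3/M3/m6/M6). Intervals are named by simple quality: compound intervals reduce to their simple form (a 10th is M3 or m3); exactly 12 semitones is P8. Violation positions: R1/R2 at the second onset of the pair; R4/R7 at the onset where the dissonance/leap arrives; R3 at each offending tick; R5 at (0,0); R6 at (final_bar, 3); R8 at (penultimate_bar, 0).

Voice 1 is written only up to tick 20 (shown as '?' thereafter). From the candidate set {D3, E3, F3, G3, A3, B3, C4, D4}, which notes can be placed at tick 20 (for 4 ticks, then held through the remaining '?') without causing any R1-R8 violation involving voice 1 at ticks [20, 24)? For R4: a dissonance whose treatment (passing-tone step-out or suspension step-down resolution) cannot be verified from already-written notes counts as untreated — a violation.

{B3}

D3: violates R1,R7
E3: violates R4
F3: violates R7
G3: violates R4
A3: violates R2
B3: legal
C4: violates R4
D4: violates R1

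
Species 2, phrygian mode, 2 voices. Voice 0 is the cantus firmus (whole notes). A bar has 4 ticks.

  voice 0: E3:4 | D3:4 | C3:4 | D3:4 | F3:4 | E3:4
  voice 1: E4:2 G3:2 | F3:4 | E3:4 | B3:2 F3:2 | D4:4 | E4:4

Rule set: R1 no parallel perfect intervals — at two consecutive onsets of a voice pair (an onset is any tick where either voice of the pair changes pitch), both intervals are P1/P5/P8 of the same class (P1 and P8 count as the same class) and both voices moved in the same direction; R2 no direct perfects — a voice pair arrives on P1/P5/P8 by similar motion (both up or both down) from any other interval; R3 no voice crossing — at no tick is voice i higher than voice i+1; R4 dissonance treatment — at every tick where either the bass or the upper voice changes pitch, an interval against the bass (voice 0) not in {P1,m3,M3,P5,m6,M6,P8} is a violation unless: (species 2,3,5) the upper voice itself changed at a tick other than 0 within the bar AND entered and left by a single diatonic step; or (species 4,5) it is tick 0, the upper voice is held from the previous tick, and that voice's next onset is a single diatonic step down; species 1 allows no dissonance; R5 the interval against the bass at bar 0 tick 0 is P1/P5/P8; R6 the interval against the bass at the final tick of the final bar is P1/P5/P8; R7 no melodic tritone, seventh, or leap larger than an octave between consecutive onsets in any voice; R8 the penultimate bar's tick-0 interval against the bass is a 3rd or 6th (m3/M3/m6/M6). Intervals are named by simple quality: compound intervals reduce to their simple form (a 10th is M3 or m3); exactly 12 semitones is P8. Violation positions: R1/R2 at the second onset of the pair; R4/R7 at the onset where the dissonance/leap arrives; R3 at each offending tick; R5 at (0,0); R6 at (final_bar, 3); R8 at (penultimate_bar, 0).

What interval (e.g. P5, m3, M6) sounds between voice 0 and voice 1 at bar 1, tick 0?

m3

voice 0=D3 voice 1=F3 -> m3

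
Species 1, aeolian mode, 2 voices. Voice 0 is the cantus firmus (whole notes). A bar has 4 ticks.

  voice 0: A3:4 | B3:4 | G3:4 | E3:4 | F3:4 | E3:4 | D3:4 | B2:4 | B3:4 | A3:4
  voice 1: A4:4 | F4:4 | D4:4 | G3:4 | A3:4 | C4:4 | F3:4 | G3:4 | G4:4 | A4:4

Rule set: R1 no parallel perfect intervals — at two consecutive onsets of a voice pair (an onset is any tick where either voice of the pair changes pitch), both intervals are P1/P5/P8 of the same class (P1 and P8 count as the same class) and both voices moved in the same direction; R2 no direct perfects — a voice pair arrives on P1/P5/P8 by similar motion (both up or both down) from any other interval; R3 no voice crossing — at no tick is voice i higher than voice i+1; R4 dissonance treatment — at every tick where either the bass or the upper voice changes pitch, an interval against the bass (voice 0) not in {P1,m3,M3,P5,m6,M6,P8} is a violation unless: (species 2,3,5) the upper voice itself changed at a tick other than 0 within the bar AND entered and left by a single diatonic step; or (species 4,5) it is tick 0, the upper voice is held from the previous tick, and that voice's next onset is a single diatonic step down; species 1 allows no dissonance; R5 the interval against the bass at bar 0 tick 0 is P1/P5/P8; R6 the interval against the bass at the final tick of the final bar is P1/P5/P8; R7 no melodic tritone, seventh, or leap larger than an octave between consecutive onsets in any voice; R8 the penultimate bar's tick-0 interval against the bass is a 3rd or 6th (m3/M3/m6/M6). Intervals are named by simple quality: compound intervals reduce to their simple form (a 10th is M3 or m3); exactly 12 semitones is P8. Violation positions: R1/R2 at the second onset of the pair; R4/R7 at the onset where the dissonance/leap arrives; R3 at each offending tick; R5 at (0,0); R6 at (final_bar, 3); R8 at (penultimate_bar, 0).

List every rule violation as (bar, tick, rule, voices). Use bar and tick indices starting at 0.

(1, 0, R4, (0, 1))
(2, 0, R2, (0, 1))

bar 0: v0=A3 v1=A4 downbeat P8
bar 1: v0=B3 v1=F4 downbeat TT
bar 2: v0=G3 v1=D4 downbeat P5
bar 3: v0=E3 v1=G3 downbeat m3
bar 4: v0=F3 v1=A3 downbeat M3
bar 5: v0=E3 v1=C4 downbeat m6
bar 6: v0=D3 v1=F3 downbeat m3
bar 7: v0=B2 v1=G3 downbeat m6
bar 8: v0=B3 v1=G4 downbeat m6
bar 9: v0=A3 v1=A4 downbeat P8
  -> R4 @ bar 1 tick 0 v(0, 1): B3/F4 TT untreated
  -> R2 @ bar 2 tick 0 v(0, 1): B3/F4 TT -> G3/D4 P5 similar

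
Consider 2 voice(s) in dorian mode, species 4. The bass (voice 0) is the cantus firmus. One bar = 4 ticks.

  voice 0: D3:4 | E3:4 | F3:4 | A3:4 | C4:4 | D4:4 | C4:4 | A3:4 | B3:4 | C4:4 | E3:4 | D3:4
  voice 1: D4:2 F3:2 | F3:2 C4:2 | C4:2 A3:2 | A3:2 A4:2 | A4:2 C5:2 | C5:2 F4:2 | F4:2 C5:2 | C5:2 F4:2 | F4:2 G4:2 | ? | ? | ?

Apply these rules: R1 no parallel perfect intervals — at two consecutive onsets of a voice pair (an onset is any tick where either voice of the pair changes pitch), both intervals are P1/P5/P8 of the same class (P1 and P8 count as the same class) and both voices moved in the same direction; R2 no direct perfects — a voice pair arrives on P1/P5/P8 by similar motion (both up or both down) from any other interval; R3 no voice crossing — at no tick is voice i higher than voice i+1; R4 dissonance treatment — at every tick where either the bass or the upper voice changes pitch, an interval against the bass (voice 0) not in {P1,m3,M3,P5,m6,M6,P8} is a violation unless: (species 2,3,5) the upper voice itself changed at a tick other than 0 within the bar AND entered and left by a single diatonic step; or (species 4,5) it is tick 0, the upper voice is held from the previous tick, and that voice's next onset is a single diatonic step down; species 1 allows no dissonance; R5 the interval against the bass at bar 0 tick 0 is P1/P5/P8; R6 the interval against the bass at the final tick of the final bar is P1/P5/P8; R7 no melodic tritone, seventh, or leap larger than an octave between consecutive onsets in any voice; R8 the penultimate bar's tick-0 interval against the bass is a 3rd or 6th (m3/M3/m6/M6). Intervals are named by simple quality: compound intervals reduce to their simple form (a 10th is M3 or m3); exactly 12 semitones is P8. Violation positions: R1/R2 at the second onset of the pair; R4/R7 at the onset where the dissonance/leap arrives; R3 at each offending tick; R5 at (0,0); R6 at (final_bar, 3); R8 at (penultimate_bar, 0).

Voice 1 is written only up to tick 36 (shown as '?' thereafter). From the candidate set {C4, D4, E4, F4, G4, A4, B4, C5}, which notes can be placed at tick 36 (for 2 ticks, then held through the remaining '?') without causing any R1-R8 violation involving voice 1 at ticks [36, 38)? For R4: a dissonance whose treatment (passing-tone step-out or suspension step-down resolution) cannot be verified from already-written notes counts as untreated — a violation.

C4: legal
D4: violates R4
E4: legal
F4: violates R4
G4: legal
A4: legal
B4: violates R4
C5: violates R2

{A4, C4, E4, G4}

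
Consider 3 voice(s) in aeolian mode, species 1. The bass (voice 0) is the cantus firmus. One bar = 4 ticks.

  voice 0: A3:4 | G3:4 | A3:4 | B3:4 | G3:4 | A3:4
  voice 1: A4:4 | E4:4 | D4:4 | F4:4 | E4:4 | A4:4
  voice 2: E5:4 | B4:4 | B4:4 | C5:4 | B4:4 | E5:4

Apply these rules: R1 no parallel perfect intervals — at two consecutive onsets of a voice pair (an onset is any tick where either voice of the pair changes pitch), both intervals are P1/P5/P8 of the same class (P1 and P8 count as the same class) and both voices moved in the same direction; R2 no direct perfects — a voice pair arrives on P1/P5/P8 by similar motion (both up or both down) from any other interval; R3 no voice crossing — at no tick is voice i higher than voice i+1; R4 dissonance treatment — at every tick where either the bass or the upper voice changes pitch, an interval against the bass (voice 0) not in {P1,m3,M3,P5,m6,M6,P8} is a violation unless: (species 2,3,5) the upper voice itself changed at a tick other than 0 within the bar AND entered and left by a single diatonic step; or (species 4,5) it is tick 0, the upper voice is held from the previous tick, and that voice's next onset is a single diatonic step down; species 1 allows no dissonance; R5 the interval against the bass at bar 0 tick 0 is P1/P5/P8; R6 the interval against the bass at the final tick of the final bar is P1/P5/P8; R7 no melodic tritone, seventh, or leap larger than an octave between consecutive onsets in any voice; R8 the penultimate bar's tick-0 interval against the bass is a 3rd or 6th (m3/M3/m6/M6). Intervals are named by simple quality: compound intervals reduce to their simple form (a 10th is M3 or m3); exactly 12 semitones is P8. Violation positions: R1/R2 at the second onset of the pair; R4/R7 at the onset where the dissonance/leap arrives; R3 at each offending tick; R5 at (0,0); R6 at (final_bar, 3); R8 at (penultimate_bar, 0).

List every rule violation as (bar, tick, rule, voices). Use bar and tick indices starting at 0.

bar 0: v0=A3 v1=A4 v2=E5 downbeat P5
bar 1: v0=G3 v1=E4 v2=B4 downbeat M3
bar 2: v0=A3 v1=D4 v2=B4 downbeat M2
bar 3: v0=B3 v1=F4 v2=C5 downbeat m2
bar 4: v0=G3 v1=E4 v2=B4 downbeat M3
bar 5: v0=A3 v1=A4 v2=E5 downbeat P5
  -> R1 @ bar 1 tick 0 v(1, 2): A4/E5 P5 -> E4/B4 P5 similar
  -> R4 @ bar 2 tick 0 v(0, 1): A3/D4 P4 untreated
  -> R4 @ bar 2 tick 0 v(0, 2): A3/B4 M2 untreated
  -> R2 @ bar 3 tick 0 v(1, 2): D4/B4 M6 -> F4/C5 P5 similar
  -> R4 @ bar 3 tick 0 v(0, 1): B3/F4 TT untreated
  -> R4 @ bar 3 tick 0 v(0, 2): B3/C5 m2 untreated
  -> R1 @ bar 4 tick 0 v(1, 2): F4/C5 P5 -> E4/B4 P5 similar
  -> R1 @ bar 5 tick 0 v(1, 2): E4/B4 P5 -> A4/E5 P5 similar
  -> R2 @ bar 5 tick 0 v(0, 1): G3/E4 M6 -> A3/A4 P8 similar
  -> R2 @ bar 5 tick 0 v(0, 2): G3/B4 M3 -> A3/E5 P5 similar

(1, 0, R1, (1, 2))
(2, 0, R4, (0, 1))
(2, 0, R4, (0, 2))
(3, 0, R2, (1, 2))
(3, 0, R4, (0, 1))
(3, 0, R4, (0, 2))
(4, 0, R1, (1, 2))
(5, 0, R1, (1, 2))
(5, 0, R2, (0, 1))
(5, 0, R2, (0, 2))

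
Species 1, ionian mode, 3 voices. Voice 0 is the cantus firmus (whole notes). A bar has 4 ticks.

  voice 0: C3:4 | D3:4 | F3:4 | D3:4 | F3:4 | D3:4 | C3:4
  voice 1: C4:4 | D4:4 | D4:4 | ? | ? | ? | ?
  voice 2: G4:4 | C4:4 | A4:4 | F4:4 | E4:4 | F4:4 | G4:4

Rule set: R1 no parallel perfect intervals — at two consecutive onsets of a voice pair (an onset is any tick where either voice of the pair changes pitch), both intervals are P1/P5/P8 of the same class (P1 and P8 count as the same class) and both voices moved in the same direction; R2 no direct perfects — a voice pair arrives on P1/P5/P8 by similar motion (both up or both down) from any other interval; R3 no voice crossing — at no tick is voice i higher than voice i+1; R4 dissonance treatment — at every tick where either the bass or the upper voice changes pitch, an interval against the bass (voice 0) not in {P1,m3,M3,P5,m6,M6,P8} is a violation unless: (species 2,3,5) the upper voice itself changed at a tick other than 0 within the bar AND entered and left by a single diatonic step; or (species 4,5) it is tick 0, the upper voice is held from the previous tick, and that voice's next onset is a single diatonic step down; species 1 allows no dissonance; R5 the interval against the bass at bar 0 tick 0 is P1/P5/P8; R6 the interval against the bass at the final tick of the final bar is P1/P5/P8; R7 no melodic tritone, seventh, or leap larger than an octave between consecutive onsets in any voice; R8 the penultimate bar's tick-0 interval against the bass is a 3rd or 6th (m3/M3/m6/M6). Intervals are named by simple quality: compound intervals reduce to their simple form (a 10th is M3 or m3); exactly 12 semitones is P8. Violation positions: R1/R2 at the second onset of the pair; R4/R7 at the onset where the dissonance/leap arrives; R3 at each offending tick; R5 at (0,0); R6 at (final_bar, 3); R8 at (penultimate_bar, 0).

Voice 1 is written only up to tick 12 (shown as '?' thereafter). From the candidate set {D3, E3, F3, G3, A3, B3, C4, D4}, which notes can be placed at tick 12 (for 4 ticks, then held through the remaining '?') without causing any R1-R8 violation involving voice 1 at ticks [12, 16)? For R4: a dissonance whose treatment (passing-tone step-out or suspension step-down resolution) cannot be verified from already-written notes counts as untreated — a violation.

D3: violates R2
E3: violates R4,R7
F3: violates R2
G3: violates R4
A3: violates R2
B3: legal
C4: violates R4
D4: legal

{B3, D4}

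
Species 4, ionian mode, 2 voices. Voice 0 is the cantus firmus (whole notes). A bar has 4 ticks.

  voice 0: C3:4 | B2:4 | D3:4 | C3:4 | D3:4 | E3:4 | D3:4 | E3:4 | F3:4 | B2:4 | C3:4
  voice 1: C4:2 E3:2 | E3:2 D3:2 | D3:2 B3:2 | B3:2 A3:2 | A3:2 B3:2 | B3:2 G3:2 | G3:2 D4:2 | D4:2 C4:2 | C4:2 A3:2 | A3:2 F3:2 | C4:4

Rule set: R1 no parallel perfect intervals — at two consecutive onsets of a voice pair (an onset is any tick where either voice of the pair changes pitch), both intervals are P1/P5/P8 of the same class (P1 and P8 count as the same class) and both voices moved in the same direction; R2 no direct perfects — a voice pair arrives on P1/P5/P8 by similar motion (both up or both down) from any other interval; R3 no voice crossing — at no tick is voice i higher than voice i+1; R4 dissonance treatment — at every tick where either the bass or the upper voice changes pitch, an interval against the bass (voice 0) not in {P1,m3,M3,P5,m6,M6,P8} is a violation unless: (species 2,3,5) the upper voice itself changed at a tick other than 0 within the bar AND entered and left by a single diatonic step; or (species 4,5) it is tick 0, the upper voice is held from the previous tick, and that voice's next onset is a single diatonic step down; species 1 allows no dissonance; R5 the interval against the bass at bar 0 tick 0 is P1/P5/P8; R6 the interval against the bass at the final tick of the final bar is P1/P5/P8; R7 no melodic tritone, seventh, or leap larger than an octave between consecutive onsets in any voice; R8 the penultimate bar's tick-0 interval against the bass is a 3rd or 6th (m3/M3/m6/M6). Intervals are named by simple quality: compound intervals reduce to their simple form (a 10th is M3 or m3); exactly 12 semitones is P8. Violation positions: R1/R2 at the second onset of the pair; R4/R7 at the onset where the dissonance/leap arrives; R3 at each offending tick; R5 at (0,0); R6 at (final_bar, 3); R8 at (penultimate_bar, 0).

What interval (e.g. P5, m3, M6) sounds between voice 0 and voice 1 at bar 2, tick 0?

voice 0=D3 voice 1=D3 -> P1

P1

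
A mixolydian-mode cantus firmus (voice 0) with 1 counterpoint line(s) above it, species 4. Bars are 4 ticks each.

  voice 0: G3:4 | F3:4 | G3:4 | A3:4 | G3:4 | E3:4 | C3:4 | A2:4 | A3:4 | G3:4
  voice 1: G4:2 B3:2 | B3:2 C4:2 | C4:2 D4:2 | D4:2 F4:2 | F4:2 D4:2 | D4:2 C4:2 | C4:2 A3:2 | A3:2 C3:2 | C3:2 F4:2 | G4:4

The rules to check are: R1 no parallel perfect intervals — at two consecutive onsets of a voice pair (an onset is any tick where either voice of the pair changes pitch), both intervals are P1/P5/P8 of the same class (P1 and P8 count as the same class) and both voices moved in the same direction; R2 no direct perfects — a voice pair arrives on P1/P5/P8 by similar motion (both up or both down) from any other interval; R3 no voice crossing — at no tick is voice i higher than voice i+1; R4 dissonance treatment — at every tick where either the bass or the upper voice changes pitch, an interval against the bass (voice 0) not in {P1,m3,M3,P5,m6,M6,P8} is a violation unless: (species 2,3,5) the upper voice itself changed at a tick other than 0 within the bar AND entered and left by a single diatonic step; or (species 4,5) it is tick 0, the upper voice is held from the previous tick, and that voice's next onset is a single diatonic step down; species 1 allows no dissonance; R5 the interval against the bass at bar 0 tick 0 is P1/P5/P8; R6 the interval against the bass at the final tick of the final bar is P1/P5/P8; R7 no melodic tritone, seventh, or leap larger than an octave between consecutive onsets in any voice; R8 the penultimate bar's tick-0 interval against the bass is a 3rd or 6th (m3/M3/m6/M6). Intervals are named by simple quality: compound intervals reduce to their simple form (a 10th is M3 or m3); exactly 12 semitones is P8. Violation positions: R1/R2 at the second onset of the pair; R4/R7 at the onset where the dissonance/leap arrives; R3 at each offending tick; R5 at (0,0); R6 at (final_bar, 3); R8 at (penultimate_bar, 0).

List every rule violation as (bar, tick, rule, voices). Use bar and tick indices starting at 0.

bar 0: v0=G3 v1=G4 downbeat P8
bar 1: v0=F3 v1=B3 downbeat TT
bar 2: v0=G3 v1=C4 downbeat P4
bar 3: v0=A3 v1=D4 downbeat P4
bar 4: v0=G3 v1=F4 downbeat m7
bar 5: v0=E3 v1=D4 downbeat m7
bar 6: v0=C3 v1=C4 downbeat P8
bar 7: v0=A2 v1=A3 downbeat P8
bar 8: v0=A3 v1=C3 downbeat M6
bar 9: v0=G3 v1=G4 downbeat P8
  -> R4 @ bar 1 tick 0 v(0, 1): F3/B3 TT untreated
  -> R4 @ bar 2 tick 0 v(0, 1): G3/C4 P4 untreated
  -> R4 @ bar 3 tick 0 v(0, 1): A3/D4 P4 untreated
  -> R4 @ bar 4 tick 0 v(0, 1): G3/F4 m7 untreated
  -> R3 @ bar 8 tick 0 v(0, 1): A3 above C3
  -> R3 @ bar 8 tick 1 v(0, 1): A3 above C3
  -> R7 @ bar 8 tick 2 v(1,): C3->F4 leap 17st

(1, 0, R4, (0, 1))
(2, 0, R4, (0, 1))
(3, 0, R4, (0, 1))
(4, 0, R4, (0, 1))
(8, 0, R3, (0, 1))
(8, 1, R3, (0, 1))
(8, 2, R7, (1,))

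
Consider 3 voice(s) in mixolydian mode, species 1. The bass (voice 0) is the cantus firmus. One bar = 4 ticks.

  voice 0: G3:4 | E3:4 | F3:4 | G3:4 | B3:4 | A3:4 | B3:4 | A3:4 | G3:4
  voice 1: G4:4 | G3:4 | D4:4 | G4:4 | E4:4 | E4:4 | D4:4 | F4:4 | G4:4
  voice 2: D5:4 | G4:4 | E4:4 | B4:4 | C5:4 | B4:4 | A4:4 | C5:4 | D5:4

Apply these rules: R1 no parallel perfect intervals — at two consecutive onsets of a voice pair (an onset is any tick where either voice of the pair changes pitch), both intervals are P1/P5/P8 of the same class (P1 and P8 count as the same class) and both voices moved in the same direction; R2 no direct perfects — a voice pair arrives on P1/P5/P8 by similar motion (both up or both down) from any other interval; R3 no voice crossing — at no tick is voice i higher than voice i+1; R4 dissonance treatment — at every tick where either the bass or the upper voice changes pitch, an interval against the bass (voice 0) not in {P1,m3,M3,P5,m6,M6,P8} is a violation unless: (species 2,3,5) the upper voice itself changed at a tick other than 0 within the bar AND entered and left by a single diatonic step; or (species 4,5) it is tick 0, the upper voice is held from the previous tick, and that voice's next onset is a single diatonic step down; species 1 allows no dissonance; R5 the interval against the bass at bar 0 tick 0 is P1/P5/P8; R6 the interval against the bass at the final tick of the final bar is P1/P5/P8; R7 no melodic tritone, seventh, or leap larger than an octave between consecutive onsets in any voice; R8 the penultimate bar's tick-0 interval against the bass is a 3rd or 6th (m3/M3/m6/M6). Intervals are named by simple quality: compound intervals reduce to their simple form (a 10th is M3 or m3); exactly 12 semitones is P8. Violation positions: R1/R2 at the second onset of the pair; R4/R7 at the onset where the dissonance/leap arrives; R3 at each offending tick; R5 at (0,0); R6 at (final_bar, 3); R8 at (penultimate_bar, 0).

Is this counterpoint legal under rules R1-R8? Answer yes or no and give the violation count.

No (10 violations)

bar 0: v0=G3 v1=G4 v2=D5 (P5)
bar 1: v0=E3 v1=G3 v2=G4 (m3)
bar 2: v0=F3 v1=D4 v2=E4 (M7)
bar 3: v0=G3 v1=G4 v2=B4 (M3)
bar 4: v0=B3 v1=E4 v2=C5 (m2)
bar 5: v0=A3 v1=E4 v2=B4 (M2)
bar 6: v0=B3 v1=D4 v2=A4 (m7)
bar 7: v0=A3 v1=F4 v2=C5 (m3)
bar 8: v0=G3 v1=G4 v2=D5 (P5)
  R2 @ bar1.0: G4/D5 P5 -> G3/G4 P8 similar
  R4 @ bar2.0: F3/E4 M7 untreated
  R2 @ bar3.0: F3/D4 M6 -> G3/G4 P8 similar
  R4 @ bar4.0: B3/E4 P4 untreated
  R4 @ bar4.0: B3/C5 m2 untreated
  R4 @ bar5.0: A3/B4 M2 untreated
  R1 @ bar6.0: E4/B4 P5 -> D4/A4 P5 similar
  R4 @ bar6.0: B3/A4 m7 untreated
  R1 @ bar7.0: D4/A4 P5 -> F4/C5 P5 similar
  R1 @ bar8.0: F4/C5 P5 -> G4/D5 P5 similar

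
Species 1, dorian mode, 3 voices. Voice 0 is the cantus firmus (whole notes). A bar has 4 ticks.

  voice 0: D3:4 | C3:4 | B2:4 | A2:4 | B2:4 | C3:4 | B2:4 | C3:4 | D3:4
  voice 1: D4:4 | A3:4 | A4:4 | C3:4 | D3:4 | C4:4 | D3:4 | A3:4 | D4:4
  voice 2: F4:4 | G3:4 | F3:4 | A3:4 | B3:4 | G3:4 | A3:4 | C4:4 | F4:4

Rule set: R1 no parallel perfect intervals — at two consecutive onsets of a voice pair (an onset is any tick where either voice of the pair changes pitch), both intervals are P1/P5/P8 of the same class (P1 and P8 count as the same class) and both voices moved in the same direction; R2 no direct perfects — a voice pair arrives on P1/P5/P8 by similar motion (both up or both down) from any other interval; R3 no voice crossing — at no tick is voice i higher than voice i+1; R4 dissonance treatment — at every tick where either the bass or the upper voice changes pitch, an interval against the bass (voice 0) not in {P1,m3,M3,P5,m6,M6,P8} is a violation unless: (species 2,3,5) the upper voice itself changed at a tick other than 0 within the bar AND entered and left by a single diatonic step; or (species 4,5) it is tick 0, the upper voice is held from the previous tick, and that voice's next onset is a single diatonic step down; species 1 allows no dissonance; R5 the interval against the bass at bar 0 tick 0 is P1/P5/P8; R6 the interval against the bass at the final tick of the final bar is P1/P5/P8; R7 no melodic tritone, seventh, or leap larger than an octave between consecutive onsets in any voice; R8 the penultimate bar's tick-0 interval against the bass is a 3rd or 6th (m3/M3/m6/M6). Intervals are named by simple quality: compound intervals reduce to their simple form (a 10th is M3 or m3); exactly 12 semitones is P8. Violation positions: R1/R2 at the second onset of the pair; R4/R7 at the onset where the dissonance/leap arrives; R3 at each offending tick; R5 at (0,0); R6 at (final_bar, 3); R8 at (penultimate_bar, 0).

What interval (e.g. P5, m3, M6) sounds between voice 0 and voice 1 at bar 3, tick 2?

voice 0=A2 voice 1=C3 -> m3

m3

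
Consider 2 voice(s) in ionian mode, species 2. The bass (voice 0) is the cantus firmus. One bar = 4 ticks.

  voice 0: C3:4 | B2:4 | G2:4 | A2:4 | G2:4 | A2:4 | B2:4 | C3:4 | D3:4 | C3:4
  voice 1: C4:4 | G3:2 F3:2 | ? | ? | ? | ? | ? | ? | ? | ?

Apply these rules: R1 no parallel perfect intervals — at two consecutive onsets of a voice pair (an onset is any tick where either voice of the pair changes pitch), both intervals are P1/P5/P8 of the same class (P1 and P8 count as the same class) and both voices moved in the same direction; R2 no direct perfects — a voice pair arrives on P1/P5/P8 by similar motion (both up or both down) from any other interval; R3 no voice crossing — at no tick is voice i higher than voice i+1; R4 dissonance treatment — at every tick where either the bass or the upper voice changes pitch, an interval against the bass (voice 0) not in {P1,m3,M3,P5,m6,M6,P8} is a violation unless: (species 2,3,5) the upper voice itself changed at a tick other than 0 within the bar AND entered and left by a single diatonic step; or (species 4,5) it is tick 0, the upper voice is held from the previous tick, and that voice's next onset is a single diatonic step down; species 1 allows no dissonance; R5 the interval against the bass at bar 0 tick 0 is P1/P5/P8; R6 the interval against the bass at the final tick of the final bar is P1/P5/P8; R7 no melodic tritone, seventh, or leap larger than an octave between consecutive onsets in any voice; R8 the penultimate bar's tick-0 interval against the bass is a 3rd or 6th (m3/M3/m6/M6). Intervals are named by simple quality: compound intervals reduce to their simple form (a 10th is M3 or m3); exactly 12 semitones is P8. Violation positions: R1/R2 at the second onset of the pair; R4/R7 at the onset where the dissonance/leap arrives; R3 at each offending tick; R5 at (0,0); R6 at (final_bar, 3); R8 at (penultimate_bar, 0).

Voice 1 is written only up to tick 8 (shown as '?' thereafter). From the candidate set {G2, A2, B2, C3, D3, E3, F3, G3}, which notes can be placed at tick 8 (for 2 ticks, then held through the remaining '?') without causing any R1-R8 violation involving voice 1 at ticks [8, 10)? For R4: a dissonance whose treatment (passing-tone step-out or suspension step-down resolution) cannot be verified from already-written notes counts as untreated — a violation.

G2: violates R2,R7
A2: violates R4
B2: violates R7
C3: violates R4
D3: violates R2
E3: legal
F3: violates R4
G3: legal

{E3, G3}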